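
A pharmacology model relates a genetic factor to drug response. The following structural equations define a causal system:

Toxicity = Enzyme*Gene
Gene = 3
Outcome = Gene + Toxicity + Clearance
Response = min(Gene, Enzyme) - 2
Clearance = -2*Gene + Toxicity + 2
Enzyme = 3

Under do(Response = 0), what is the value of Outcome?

The intervention breaks the incoming arrows to Response: Response = min(Gene, Enzyme) - 2 no longer applies, and Response = 0.
No directed path runs from Response to Outcome, so Outcome keeps its natural value.
Toxicity = Enzyme*Gene  [with Enzyme=3, Gene=3]  = 9
Clearance = -2*Gene + Toxicity + 2  [with Gene=3, Toxicity=9]  = 5
Outcome = Gene + Toxicity + Clearance  [with Gene=3, Toxicity=9, Clearance=5]  = 17

17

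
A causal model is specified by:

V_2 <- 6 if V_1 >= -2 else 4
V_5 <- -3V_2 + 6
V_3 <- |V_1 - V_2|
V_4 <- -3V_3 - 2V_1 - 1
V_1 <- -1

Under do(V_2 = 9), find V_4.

Under do(V_2=9), the mechanism V_2 <- 6 if V_1 >= -2 else 4 is discarded; V_2 is fixed at 9.
V_3 = |V_1 - V_2|  [with V_1=-1, V_2=9]  = 10
V_4 = -3V_3 - 2V_1 - 1  [with V_3=10, V_1=-1]  = -29

-29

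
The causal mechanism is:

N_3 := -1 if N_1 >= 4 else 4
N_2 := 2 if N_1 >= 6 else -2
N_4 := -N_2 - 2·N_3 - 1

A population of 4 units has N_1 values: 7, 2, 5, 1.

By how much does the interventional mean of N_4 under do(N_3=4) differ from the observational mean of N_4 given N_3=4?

do(N_3=4) breaks N_3's dependence on N_1. With N_3=4 fixed, N_4 across the units is -11, -7, -7, -7, mean -8.
E[N_4|N_3=4] averages over only the 2 units with N_3=4 (N_1 = 2, 1): N_4 = -7, -7, mean -7.
Difference = -8 − (-7) = -1.

-1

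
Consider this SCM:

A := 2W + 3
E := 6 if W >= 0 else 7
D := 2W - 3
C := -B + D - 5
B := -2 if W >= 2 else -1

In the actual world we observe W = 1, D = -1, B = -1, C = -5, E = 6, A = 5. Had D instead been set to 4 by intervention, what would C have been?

Under do(D=4), the mechanism D := 2W - 3 is discarded; D is fixed at 4.
B = -2 if W >= 2 else -1  [with W=1]  = -1
C = -B + D - 5  [with B=-1, D=4]  = 0

0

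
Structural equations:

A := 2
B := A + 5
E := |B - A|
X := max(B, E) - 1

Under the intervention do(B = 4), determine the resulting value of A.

2

Under do(B=4), the mechanism B := A + 5 is discarded; B is fixed at 4.
A is not downstream of the intervention, so its value is determined by the original equations.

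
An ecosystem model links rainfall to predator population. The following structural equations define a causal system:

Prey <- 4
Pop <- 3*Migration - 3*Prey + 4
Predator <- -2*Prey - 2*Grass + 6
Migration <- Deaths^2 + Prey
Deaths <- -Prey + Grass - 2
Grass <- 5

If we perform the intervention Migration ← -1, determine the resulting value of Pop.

-11

The intervention breaks the incoming arrows to Migration: Migration <- Deaths^2 + Prey no longer applies, and Migration = -1.
Pop = 3*Migration - 3*Prey + 4  [with Migration=-1, Prey=4]  = -11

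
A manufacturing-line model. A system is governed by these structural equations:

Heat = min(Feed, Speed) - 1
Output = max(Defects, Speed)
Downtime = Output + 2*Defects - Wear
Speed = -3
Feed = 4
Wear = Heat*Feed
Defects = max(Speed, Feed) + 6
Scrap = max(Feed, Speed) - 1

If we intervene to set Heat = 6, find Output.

10

The intervention breaks the incoming arrows to Heat: Heat = min(Feed, Speed) - 1 no longer applies, and Heat = 6.
Output is not downstream of the intervention, so its value is determined by the original equations.
Defects = max(Speed, Feed) + 6  [with Speed=-3, Feed=4]  = 10
Output = max(Defects, Speed)  [with Defects=10, Speed=-3]  = 10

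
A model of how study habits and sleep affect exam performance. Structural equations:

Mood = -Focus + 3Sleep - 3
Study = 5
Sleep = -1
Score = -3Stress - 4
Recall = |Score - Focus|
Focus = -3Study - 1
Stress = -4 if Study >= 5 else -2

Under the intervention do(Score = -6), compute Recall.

Under do(Score=-6), the mechanism Score = -3Stress - 4 is discarded; Score is fixed at -6.
Focus = -3Study - 1  [with Study=5]  = -16
Recall = |Score - Focus|  [with Score=-6, Focus=-16]  = 10

10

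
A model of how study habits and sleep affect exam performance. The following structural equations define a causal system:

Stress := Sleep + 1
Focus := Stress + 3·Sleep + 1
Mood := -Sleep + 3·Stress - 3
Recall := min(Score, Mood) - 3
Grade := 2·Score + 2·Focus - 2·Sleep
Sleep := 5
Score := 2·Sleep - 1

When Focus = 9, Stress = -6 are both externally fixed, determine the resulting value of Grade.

The joint intervention fixes Focus = 9, Stress = -6, removing each variable's own equation.
Score = 2·Sleep - 1  [with Sleep=5]  = 9
Grade = 2·Score + 2·Focus - 2·Sleep  [with Score=9, Focus=9, Sleep=5]  = 26

26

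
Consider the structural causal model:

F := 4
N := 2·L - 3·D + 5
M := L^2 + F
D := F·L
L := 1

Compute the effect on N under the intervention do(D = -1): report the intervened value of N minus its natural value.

15

do(D=-1) replaces the equation D := F·L with the constant D = -1.
N = 2·L - 3·D + 5  [with L=1, D=-1]  = 10
Without intervention: D = F·L  [with F=4, L=1]  = 4; N = 2·L - 3·D + 5  [with L=1, D=4]  = -5.
Change = 10 − (-5) = 15.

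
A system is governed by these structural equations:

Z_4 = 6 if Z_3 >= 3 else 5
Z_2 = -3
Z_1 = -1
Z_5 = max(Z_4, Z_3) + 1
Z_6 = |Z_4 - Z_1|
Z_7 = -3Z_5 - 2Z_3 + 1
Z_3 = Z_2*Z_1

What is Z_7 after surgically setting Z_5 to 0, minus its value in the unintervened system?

Under do(Z_5=0), the mechanism Z_5 = max(Z_4, Z_3) + 1 is discarded; Z_5 is fixed at 0.
Z_3 = Z_2*Z_1  [with Z_2=-3, Z_1=-1]  = 3
Z_7 = -3Z_5 - 2Z_3 + 1  [with Z_5=0, Z_3=3]  = -5
Without intervention: Z_3 = Z_2*Z_1  [with Z_2=-3, Z_1=-1]  = 3; Z_4 = 6 if Z_3 >= 3 else 5  [with Z_3=3]  = 6; Z_5 = max(Z_4, Z_3) + 1  [with Z_4=6, Z_3=3]  = 7; Z_7 = -3Z_5 - 2Z_3 + 1  [with Z_5=7, Z_3=3]  = -26.
Change = -5 − (-26) = 21.

21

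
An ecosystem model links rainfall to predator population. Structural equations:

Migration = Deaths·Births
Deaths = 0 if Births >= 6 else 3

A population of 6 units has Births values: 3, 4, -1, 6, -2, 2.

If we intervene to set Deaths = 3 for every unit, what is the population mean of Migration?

do(Deaths=3) breaks Deaths's dependence on Births. With Deaths=3 fixed, Migration across the units is 9, 12, -3, 18, -6, 6, mean 6.

6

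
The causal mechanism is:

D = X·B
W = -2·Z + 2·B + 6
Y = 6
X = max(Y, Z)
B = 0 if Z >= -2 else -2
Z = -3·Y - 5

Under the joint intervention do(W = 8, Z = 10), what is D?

The joint intervention fixes W = 8, Z = 10, removing each variable's own equation.
X = max(Y, Z)  [with Y=6, Z=10]  = 10
B = 0 if Z >= -2 else -2  [with Z=10]  = 0
D = X·B  [with X=10, B=0]  = 0

0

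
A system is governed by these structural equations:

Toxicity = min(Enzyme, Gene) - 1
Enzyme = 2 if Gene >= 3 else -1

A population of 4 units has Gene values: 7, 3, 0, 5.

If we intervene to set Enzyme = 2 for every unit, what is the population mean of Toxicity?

0.5

Every unit gets Enzyme=2 under the intervention. Toxicity values become 1, 1, -1, 1; E[Toxicity|do(Enzyme=2)] = 0.5.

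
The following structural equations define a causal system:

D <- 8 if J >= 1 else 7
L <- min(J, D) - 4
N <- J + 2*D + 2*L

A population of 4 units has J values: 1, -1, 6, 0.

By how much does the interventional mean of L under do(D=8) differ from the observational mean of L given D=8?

-2

The intervention sets D=8 in all 4 units regardless of J. Recomputing L per unit gives -3, -5, 2, -4; average -2.5.
Conditioning on D=8 selects the 2 unit(s) with J ∈ {1, 6}. Their L values: -3, 2. Mean = -0.5.
Difference = -2.5 − (-0.5) = -2.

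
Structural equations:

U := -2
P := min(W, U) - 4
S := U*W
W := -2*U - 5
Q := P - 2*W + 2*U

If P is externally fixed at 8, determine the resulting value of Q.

Intervening sets P = 8 and removes its equation (P := min(W, U) - 4).
W = -2*U - 5  [with U=-2]  = -1
Q = P - 2*W + 2*U  [with P=8, W=-1, U=-2]  = 6

6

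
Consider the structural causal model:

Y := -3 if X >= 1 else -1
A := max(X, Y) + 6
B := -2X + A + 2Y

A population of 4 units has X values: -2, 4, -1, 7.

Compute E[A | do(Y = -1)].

Under do(Y=-1), Y's equation is replaced by Y=-1 for every unit. Per-unit A: 5, 10, 5, 13. Mean = 8.25.

8.25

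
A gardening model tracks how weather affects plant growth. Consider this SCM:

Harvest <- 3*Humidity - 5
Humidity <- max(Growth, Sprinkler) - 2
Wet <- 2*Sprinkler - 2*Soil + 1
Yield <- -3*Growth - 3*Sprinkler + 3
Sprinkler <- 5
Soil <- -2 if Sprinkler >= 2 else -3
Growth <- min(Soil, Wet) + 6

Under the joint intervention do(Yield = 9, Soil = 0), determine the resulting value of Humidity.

4

The joint intervention fixes Yield = 9, Soil = 0, removing each variable's own equation.
Wet = 2*Sprinkler - 2*Soil + 1  [with Sprinkler=5, Soil=0]  = 11
Growth = min(Soil, Wet) + 6  [with Soil=0, Wet=11]  = 6
Humidity = max(Growth, Sprinkler) - 2  [with Growth=6, Sprinkler=5]  = 4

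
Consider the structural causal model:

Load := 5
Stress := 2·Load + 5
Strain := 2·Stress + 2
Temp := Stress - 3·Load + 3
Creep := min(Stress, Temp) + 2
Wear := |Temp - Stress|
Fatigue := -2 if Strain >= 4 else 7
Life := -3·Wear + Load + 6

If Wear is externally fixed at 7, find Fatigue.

-2

Intervening sets Wear = 7 and removes its equation (Wear := |Temp - Stress|).
No directed path runs from Wear to Fatigue, so Fatigue keeps its natural value.
Stress = 2·Load + 5  [with Load=5]  = 15
Strain = 2·Stress + 2  [with Stress=15]  = 32
Fatigue = -2 if Strain >= 4 else 7  [with Strain=32]  = -2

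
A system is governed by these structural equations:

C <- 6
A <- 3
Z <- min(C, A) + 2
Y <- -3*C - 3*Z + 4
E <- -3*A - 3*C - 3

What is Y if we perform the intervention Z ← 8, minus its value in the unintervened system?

The intervention breaks the incoming arrows to Z: Z <- min(C, A) + 2 no longer applies, and Z = 8.
Y = -3*C - 3*Z + 4  [with C=6, Z=8]  = -38
Without intervention: Z = min(C, A) + 2  [with C=6, A=3]  = 5; Y = -3*C - 3*Z + 4  [with C=6, Z=5]  = -29.
Change = -38 − (-29) = -9.

-9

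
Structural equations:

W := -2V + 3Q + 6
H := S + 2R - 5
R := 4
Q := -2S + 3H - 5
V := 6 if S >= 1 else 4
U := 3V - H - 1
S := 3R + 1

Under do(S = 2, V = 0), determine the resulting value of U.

Setting S = 2, V = 0 by intervention discards those variables' equations.
H = S + 2R - 5  [with S=2, R=4]  = 5
U = 3V - H - 1  [with V=0, H=5]  = -6

-6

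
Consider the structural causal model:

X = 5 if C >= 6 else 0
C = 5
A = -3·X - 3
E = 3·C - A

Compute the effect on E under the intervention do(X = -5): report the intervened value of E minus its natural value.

Under do(X=-5), the mechanism X = 5 if C >= 6 else 0 is discarded; X is fixed at -5.
A = -3·X - 3  [with X=-5]  = 12
E = 3·C - A  [with C=5, A=12]  = 3
Without intervention: X = 5 if C >= 6 else 0  [with C=5]  = 0; A = -3·X - 3  [with X=0]  = -3; E = 3·C - A  [with C=5, A=-3]  = 18.
Change = 3 − 18 = -15.

-15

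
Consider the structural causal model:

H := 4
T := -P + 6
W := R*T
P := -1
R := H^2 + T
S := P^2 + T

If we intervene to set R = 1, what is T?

do(R=1) replaces the equation R := H^2 + T with the constant R = 1.
T is not downstream of the intervention, so its value is determined by the original equations.
T = -P + 6  [with P=-1]  = 7

7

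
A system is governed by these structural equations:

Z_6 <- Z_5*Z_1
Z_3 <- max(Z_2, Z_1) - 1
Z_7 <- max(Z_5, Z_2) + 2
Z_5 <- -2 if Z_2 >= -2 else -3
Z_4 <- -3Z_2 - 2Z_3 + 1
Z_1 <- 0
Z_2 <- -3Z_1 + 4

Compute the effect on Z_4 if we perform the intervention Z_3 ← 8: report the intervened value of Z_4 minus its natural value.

-10

The intervention breaks the incoming arrows to Z_3: Z_3 <- max(Z_2, Z_1) - 1 no longer applies, and Z_3 = 8.
Z_2 = -3Z_1 + 4  [with Z_1=0]  = 4
Z_4 = -3Z_2 - 2Z_3 + 1  [with Z_2=4, Z_3=8]  = -27
Without intervention: Z_2 = -3Z_1 + 4  [with Z_1=0]  = 4; Z_3 = max(Z_2, Z_1) - 1  [with Z_2=4, Z_1=0]  = 3; Z_4 = -3Z_2 - 2Z_3 + 1  [with Z_2=4, Z_3=3]  = -17.
Change = -27 − (-17) = -10.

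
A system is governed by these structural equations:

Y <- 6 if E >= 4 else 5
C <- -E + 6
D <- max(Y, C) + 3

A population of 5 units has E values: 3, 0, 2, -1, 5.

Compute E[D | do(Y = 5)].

Under do(Y=5), Y's equation is replaced by Y=5 for every unit. Per-unit D: 8, 9, 8, 10, 8. Mean = 8.6.

8.6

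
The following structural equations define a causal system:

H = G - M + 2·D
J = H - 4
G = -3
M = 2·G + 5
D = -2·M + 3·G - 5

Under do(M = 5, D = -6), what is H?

Setting M = 5, D = -6 by intervention discards those variables' equations.
H = G - M + 2·D  [with G=-3, M=5, D=-6]  = -20

-20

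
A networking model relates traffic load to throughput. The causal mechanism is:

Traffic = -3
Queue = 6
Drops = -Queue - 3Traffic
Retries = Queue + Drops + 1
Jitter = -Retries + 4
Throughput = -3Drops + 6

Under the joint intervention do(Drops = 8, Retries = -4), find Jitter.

8

Setting Drops = 8, Retries = -4 by intervention discards those variables' equations.
Jitter = -Retries + 4  [with Retries=-4]  = 8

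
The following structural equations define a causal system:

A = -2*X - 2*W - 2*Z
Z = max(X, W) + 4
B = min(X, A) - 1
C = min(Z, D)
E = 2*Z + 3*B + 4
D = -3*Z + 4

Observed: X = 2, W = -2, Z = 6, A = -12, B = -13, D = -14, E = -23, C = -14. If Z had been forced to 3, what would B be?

-7

do(Z=3) replaces the equation Z = max(X, W) + 4 with the constant Z = 3.
A = -2*X - 2*W - 2*Z  [with X=2, W=-2, Z=3]  = -6
B = min(X, A) - 1  [with X=2, A=-6]  = -7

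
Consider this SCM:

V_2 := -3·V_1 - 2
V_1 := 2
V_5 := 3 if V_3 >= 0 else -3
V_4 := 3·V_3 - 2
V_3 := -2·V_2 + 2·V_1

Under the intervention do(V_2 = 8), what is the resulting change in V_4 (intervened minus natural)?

Under do(V_2=8), the mechanism V_2 := -3·V_1 - 2 is discarded; V_2 is fixed at 8.
V_3 = -2·V_2 + 2·V_1  [with V_2=8, V_1=2]  = -12
V_4 = 3·V_3 - 2  [with V_3=-12]  = -38
Without intervention: V_2 = -3·V_1 - 2  [with V_1=2]  = -8; V_3 = -2·V_2 + 2·V_1  [with V_2=-8, V_1=2]  = 20; V_4 = 3·V_3 - 2  [with V_3=20]  = 58.
Change = -38 − 58 = -96.

-96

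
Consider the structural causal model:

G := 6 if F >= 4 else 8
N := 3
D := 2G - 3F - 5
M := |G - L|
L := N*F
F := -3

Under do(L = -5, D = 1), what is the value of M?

13

Setting L = -5, D = 1 by intervention discards those variables' equations.
G = 6 if F >= 4 else 8  [with F=-3]  = 8
M = |G - L|  [with G=8, L=-5]  = 13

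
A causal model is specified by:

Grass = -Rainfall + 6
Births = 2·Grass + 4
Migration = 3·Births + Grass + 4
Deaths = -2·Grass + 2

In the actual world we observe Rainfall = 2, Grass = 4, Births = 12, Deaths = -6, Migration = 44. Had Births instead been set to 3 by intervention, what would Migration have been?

17

do(Births=3) replaces the equation Births = 2·Grass + 4 with the constant Births = 3.
Grass = -Rainfall + 6  [with Rainfall=2]  = 4
Migration = 3·Births + Grass + 4  [with Births=3, Grass=4]  = 17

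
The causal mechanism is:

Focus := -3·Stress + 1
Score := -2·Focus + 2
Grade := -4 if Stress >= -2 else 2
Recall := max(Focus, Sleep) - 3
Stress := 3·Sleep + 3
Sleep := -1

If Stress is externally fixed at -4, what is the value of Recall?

do(Stress=-4) replaces the equation Stress := 3·Sleep + 3 with the constant Stress = -4.
Focus = -3·Stress + 1  [with Stress=-4]  = 13
Recall = max(Focus, Sleep) - 3  [with Focus=13, Sleep=-1]  = 10

10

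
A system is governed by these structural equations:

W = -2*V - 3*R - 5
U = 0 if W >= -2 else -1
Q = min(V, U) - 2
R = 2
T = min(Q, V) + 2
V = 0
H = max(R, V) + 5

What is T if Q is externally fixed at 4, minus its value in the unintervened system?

3

Intervening sets Q = 4 and removes its equation (Q = min(V, U) - 2).
T = min(Q, V) + 2  [with Q=4, V=0]  = 2
Without intervention: W = -2*V - 3*R - 5  [with V=0, R=2]  = -11; U = 0 if W >= -2 else -1  [with W=-11]  = -1; Q = min(V, U) - 2  [with V=0, U=-1]  = -3; T = min(Q, V) + 2  [with Q=-3, V=0]  = -1.
Change = 2 − (-1) = 3.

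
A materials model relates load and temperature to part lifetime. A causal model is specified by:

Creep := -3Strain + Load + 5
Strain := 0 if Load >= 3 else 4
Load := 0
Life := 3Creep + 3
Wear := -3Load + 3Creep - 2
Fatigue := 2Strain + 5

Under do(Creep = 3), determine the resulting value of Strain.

Under do(Creep=3), the mechanism Creep := -3Strain + Load + 5 is discarded; Creep is fixed at 3.
Since Strain is not a descendant of the intervened variable, it is unaffected.
Strain = 0 if Load >= 3 else 4  [with Load=0]  = 4

4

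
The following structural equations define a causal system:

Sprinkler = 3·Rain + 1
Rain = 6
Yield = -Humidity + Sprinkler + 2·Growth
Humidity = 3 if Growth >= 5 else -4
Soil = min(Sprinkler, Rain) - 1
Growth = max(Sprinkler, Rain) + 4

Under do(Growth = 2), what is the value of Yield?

Under do(Growth=2), the mechanism Growth = max(Sprinkler, Rain) + 4 is discarded; Growth is fixed at 2.
Sprinkler = 3·Rain + 1  [with Rain=6]  = 19
Humidity = 3 if Growth >= 5 else -4  [with Growth=2]  = -4
Yield = -Humidity + Sprinkler + 2·Growth  [with Humidity=-4, Sprinkler=19, Growth=2]  = 27

27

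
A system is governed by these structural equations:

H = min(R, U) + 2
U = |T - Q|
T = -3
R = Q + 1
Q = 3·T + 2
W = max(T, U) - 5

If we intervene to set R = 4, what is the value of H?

6

The intervention breaks the incoming arrows to R: R = Q + 1 no longer applies, and R = 4.
Q = 3·T + 2  [with T=-3]  = -7
U = |T - Q|  [with T=-3, Q=-7]  = 4
H = min(R, U) + 2  [with R=4, U=4]  = 6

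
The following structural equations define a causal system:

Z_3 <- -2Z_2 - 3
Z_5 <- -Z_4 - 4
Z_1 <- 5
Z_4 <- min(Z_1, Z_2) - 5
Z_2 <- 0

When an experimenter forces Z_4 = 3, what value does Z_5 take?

-7

Intervening sets Z_4 = 3 and removes its equation (Z_4 <- min(Z_1, Z_2) - 5).
Z_5 = -Z_4 - 4  [with Z_4=3]  = -7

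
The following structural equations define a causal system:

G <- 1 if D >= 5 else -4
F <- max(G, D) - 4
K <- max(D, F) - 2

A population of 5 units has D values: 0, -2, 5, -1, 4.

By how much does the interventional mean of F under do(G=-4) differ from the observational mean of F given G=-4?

do(G=-4) breaks G's dependence on D. With G=-4 fixed, F across the units is -4, -6, 1, -5, 0, mean -2.8.
E[F|G=-4] averages over only the 4 units with G=-4 (D = 0, -2, -1, 4): F = -4, -6, -5, 0, mean -3.75.
Difference = -2.8 − (-3.75) = 0.95.

0.95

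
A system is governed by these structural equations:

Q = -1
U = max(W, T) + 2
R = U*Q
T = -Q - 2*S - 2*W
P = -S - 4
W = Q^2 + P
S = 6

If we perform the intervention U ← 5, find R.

Intervening sets U = 5 and removes its equation (U = max(W, T) + 2).
R = U*Q  [with U=5, Q=-1]  = -5

-5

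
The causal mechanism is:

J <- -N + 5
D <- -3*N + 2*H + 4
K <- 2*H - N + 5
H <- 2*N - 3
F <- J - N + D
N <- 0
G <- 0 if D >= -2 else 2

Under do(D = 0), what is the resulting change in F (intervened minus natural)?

2

The intervention breaks the incoming arrows to D: D <- -3*N + 2*H + 4 no longer applies, and D = 0.
J = -N + 5  [with N=0]  = 5
F = J - N + D  [with J=5, N=0, D=0]  = 5
Without intervention: H = 2*N - 3  [with N=0]  = -3; D = -3*N + 2*H + 4  [with N=0, H=-3]  = -2; J = -N + 5  [with N=0]  = 5; F = J - N + D  [with J=5, N=0, D=-2]  = 3.
Change = 5 − 3 = 2.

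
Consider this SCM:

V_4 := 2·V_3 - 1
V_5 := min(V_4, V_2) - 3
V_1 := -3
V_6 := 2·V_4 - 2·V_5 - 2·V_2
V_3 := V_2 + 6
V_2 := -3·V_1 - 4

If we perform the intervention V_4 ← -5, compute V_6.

-4

Under do(V_4=-5), the mechanism V_4 := 2·V_3 - 1 is discarded; V_4 is fixed at -5.
V_2 = -3·V_1 - 4  [with V_1=-3]  = 5
V_5 = min(V_4, V_2) - 3  [with V_4=-5, V_2=5]  = -8
V_6 = 2·V_4 - 2·V_5 - 2·V_2  [with V_4=-5, V_5=-8, V_2=5]  = -4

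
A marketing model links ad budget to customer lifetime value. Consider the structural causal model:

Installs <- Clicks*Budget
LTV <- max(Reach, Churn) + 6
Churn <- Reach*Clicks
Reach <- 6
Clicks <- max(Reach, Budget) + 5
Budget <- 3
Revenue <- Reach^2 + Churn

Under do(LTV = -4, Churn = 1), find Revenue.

37

Setting LTV = -4, Churn = 1 by intervention discards those variables' equations.
Revenue = Reach^2 + Churn  [with Reach=6, Churn=1]  = 37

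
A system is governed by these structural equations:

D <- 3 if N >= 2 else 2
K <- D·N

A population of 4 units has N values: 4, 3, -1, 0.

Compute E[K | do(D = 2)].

Under do(D=2), D's equation is replaced by D=2 for every unit. Per-unit K: 8, 6, -2, 0. Mean = 3.

3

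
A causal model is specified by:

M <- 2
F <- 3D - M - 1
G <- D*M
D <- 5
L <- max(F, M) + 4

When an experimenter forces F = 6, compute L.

Intervening sets F = 6 and removes its equation (F <- 3D - M - 1).
L = max(F, M) + 4  [with F=6, M=2]  = 10

10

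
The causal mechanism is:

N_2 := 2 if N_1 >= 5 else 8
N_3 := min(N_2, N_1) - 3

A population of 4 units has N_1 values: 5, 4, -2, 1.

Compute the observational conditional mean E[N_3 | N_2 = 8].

-2

E[N_3|N_2=8] averages over only the 3 units with N_2=8 (N_1 = 4, -2, 1): N_3 = 1, -5, -2, mean -2.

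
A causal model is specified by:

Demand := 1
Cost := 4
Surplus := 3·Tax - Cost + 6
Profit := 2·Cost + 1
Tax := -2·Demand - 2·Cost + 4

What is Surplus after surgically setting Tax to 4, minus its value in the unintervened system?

do(Tax=4) replaces the equation Tax := -2·Demand - 2·Cost + 4 with the constant Tax = 4.
Surplus = 3·Tax - Cost + 6  [with Tax=4, Cost=4]  = 14
Without intervention: Tax = -2·Demand - 2·Cost + 4  [with Demand=1, Cost=4]  = -6; Surplus = 3·Tax - Cost + 6  [with Tax=-6, Cost=4]  = -16.
Change = 14 − (-16) = 30.

30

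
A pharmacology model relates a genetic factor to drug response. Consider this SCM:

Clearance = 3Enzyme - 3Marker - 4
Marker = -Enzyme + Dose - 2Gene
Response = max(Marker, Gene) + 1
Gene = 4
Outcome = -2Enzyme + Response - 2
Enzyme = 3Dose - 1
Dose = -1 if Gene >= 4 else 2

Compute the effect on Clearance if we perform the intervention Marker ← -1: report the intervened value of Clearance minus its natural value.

-12

Under do(Marker=-1), the mechanism Marker = -Enzyme + Dose - 2Gene is discarded; Marker is fixed at -1.
Dose = -1 if Gene >= 4 else 2  [with Gene=4]  = -1
Enzyme = 3Dose - 1  [with Dose=-1]  = -4
Clearance = 3Enzyme - 3Marker - 4  [with Enzyme=-4, Marker=-1]  = -13
Without intervention: Dose = -1 if Gene >= 4 else 2  [with Gene=4]  = -1; Enzyme = 3Dose - 1  [with Dose=-1]  = -4; Marker = -Enzyme + Dose - 2Gene  [with Enzyme=-4, Dose=-1, Gene=4]  = -5; Clearance = 3Enzyme - 3Marker - 4  [with Enzyme=-4, Marker=-5]  = -1.
Change = -13 − (-1) = -12.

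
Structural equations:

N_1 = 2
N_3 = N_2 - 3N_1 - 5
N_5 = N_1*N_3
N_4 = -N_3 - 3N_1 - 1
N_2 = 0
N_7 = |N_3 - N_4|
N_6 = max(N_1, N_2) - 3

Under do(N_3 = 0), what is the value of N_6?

The intervention breaks the incoming arrows to N_3: N_3 = N_2 - 3N_1 - 5 no longer applies, and N_3 = 0.
No directed path runs from N_3 to N_6, so N_6 keeps its natural value.
N_6 = max(N_1, N_2) - 3  [with N_1=2, N_2=0]  = -1

-1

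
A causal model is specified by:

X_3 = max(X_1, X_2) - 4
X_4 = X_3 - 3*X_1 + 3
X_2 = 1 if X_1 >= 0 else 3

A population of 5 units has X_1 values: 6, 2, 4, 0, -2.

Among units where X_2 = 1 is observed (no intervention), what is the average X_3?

-0.75

Conditioning on X_2=1 selects the 4 unit(s) with X_1 ∈ {6, 2, 4, 0}. Their X_3 values: 2, -2, 0, -3. Mean = -0.75.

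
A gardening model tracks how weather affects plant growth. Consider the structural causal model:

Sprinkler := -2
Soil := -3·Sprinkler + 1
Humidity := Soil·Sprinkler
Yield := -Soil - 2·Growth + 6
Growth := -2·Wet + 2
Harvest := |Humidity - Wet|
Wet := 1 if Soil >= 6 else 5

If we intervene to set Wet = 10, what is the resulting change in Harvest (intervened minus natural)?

9

The intervention breaks the incoming arrows to Wet: Wet := 1 if Soil >= 6 else 5 no longer applies, and Wet = 10.
Soil = -3·Sprinkler + 1  [with Sprinkler=-2]  = 7
Humidity = Soil·Sprinkler  [with Soil=7, Sprinkler=-2]  = -14
Harvest = |Humidity - Wet|  [with Humidity=-14, Wet=10]  = 24
Without intervention: Soil = -3·Sprinkler + 1  [with Sprinkler=-2]  = 7; Wet = 1 if Soil >= 6 else 5  [with Soil=7]  = 1; Humidity = Soil·Sprinkler  [with Soil=7, Sprinkler=-2]  = -14; Harvest = |Humidity - Wet|  [with Humidity=-14, Wet=1]  = 15.
Change = 24 − 15 = 9.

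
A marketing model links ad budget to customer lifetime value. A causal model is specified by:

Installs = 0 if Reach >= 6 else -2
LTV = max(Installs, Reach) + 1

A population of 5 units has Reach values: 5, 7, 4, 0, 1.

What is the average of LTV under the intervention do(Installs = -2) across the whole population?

4.4

The intervention sets Installs=-2 in all 5 units regardless of Reach. Recomputing LTV per unit gives 6, 8, 5, 1, 2; average 4.4.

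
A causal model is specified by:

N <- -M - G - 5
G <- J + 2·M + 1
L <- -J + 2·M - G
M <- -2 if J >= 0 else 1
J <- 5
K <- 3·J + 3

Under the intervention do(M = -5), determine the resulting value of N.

4

Under do(M=-5), the mechanism M <- -2 if J >= 0 else 1 is discarded; M is fixed at -5.
G = J + 2·M + 1  [with J=5, M=-5]  = -4
N = -M - G - 5  [with M=-5, G=-4]  = 4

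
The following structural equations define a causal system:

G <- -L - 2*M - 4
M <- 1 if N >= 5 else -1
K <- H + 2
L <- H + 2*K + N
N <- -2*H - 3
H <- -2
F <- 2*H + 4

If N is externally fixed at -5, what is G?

Under do(N=-5), the mechanism N <- -2*H - 3 is discarded; N is fixed at -5.
K = H + 2  [with H=-2]  = 0
L = H + 2*K + N  [with H=-2, K=0, N=-5]  = -7
M = 1 if N >= 5 else -1  [with N=-5]  = -1
G = -L - 2*M - 4  [with L=-7, M=-1]  = 5

5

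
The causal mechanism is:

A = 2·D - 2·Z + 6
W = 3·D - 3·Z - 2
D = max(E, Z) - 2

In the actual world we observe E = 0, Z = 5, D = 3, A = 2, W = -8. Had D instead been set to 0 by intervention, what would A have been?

-4

The intervention breaks the incoming arrows to D: D = max(E, Z) - 2 no longer applies, and D = 0.
A = 2·D - 2·Z + 6  [with D=0, Z=5]  = -4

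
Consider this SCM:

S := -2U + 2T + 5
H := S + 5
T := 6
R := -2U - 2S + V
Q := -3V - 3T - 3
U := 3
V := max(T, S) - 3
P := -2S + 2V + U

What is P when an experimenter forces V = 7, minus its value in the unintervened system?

Under do(V=7), the mechanism V := max(T, S) - 3 is discarded; V is fixed at 7.
S = -2U + 2T + 5  [with U=3, T=6]  = 11
P = -2S + 2V + U  [with S=11, V=7, U=3]  = -5
Without intervention: S = -2U + 2T + 5  [with U=3, T=6]  = 11; V = max(T, S) - 3  [with T=6, S=11]  = 8; P = -2S + 2V + U  [with S=11, V=8, U=3]  = -3.
Change = -5 − (-3) = -2.

-2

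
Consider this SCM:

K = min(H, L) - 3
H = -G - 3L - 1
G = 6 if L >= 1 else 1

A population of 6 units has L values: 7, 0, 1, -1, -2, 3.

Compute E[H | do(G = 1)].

do(G=1) breaks G's dependence on L. With G=1 fixed, H across the units is -23, -2, -5, 1, 4, -11, mean -6.

-6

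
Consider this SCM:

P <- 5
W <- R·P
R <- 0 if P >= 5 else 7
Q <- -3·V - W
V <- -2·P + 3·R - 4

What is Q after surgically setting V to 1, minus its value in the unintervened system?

-45

Intervening sets V = 1 and removes its equation (V <- -2·P + 3·R - 4).
R = 0 if P >= 5 else 7  [with P=5]  = 0
W = R·P  [with R=0, P=5]  = 0
Q = -3·V - W  [with V=1, W=0]  = -3
Without intervention: R = 0 if P >= 5 else 7  [with P=5]  = 0; W = R·P  [with R=0, P=5]  = 0; V = -2·P + 3·R - 4  [with P=5, R=0]  = -14; Q = -3·V - W  [with V=-14, W=0]  = 42.
Change = -3 − 42 = -45.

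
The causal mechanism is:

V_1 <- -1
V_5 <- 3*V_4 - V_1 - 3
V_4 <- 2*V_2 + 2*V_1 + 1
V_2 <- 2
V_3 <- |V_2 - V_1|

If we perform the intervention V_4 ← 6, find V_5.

Intervening sets V_4 = 6 and removes its equation (V_4 <- 2*V_2 + 2*V_1 + 1).
V_5 = 3*V_4 - V_1 - 3  [with V_4=6, V_1=-1]  = 16

16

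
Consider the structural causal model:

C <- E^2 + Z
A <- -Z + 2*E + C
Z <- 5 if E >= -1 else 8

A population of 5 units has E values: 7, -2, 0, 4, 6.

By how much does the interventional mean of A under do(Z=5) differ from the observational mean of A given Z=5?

do(Z=5) breaks Z's dependence on E. With Z=5 fixed, A across the units is 63, 0, 0, 24, 48, mean 27.
Observing Z=5 restricts to units where Z's equation naturally yields 5: E ∈ {7, 0, 4, 6}. In that subpopulation A = 63, 0, 24, 48, mean 33.75.
Difference = 27 − 33.75 = -6.75.

-6.75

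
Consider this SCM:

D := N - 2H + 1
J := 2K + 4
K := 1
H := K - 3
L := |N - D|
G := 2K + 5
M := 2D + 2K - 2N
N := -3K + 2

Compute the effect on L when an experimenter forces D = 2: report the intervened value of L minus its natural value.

Intervening sets D = 2 and removes its equation (D := N - 2H + 1).
N = -3K + 2  [with K=1]  = -1
L = |N - D|  [with N=-1, D=2]  = 3
Without intervention: N = -3K + 2  [with K=1]  = -1; H = K - 3  [with K=1]  = -2; D = N - 2H + 1  [with N=-1, H=-2]  = 4; L = |N - D|  [with N=-1, D=4]  = 5.
Change = 3 − 5 = -2.

-2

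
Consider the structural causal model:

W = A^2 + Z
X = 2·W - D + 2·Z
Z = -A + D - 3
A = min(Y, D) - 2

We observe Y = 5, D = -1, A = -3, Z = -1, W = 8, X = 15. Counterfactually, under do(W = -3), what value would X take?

-7

The intervention breaks the incoming arrows to W: W = A^2 + Z no longer applies, and W = -3.
A = min(Y, D) - 2  [with Y=5, D=-1]  = -3
Z = -A + D - 3  [with A=-3, D=-1]  = -1
X = 2·W - D + 2·Z  [with W=-3, D=-1, Z=-1]  = -7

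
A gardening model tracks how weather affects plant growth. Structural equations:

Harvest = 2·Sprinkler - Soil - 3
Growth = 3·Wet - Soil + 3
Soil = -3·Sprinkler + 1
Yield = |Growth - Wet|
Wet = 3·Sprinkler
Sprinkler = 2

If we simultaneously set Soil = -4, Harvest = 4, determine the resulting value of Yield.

19

Setting Soil = -4, Harvest = 4 by intervention discards those variables' equations.
Wet = 3·Sprinkler  [with Sprinkler=2]  = 6
Growth = 3·Wet - Soil + 3  [with Wet=6, Soil=-4]  = 25
Yield = |Growth - Wet|  [with Growth=25, Wet=6]  = 19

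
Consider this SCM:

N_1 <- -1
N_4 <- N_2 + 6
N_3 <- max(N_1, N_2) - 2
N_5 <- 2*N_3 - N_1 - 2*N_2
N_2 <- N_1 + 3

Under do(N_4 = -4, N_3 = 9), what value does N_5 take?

The joint intervention fixes N_4 = -4, N_3 = 9, removing each variable's own equation.
N_2 = N_1 + 3  [with N_1=-1]  = 2
N_5 = 2*N_3 - N_1 - 2*N_2  [with N_3=9, N_1=-1, N_2=2]  = 15

15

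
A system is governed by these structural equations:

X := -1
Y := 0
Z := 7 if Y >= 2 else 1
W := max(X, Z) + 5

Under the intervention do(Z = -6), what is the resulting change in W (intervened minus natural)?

-2

The intervention breaks the incoming arrows to Z: Z := 7 if Y >= 2 else 1 no longer applies, and Z = -6.
W = max(X, Z) + 5  [with X=-1, Z=-6]  = 4
Without intervention: Z = 7 if Y >= 2 else 1  [with Y=0]  = 1; W = max(X, Z) + 5  [with X=-1, Z=1]  = 6.
Change = 4 − 6 = -2.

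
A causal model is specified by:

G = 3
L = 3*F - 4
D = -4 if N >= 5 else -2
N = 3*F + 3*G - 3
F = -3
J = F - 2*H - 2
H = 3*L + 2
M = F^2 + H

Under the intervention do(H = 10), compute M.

19

Intervening sets H = 10 and removes its equation (H = 3*L + 2).
M = F^2 + H  [with F=-3, H=10]  = 19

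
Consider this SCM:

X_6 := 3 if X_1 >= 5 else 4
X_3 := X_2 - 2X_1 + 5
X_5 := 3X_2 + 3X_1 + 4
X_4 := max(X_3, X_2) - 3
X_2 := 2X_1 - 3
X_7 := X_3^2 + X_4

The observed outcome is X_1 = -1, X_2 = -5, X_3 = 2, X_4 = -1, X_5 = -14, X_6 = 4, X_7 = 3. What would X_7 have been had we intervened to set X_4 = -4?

0

The intervention breaks the incoming arrows to X_4: X_4 := max(X_3, X_2) - 3 no longer applies, and X_4 = -4.
X_2 = 2X_1 - 3  [with X_1=-1]  = -5
X_3 = X_2 - 2X_1 + 5  [with X_2=-5, X_1=-1]  = 2
X_7 = X_3^2 + X_4  [with X_3=2, X_4=-4]  = 0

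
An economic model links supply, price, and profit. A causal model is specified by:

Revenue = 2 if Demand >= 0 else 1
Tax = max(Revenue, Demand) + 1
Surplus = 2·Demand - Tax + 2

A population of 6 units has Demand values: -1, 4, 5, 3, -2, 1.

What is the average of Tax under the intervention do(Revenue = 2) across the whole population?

4

Every unit gets Revenue=2 under the intervention. Tax values become 3, 5, 6, 4, 3, 3; E[Tax|do(Revenue=2)] = 4.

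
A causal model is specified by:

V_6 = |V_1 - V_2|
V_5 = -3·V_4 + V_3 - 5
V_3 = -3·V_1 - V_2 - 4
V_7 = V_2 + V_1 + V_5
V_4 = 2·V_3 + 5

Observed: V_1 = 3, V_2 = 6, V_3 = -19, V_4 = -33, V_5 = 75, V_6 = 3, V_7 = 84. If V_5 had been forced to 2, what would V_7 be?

Under do(V_5=2), the mechanism V_5 = -3·V_4 + V_3 - 5 is discarded; V_5 is fixed at 2.
V_7 = V_2 + V_1 + V_5  [with V_2=6, V_1=3, V_5=2]  = 11

11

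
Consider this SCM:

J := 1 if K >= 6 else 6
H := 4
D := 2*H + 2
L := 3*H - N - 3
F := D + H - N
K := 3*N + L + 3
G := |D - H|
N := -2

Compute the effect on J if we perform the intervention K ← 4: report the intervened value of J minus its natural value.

do(K=4) replaces the equation K := 3*N + L + 3 with the constant K = 4.
J = 1 if K >= 6 else 6  [with K=4]  = 6
Without intervention: L = 3*H - N - 3  [with H=4, N=-2]  = 11; K = 3*N + L + 3  [with N=-2, L=11]  = 8; J = 1 if K >= 6 else 6  [with K=8]  = 1.
Change = 6 − 1 = 5.

5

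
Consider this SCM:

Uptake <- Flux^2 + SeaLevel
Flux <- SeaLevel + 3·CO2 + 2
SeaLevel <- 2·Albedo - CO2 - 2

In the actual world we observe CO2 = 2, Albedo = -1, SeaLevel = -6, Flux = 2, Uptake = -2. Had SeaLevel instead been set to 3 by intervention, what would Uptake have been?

124

do(SeaLevel=3) replaces the equation SeaLevel <- 2·Albedo - CO2 - 2 with the constant SeaLevel = 3.
Flux = SeaLevel + 3·CO2 + 2  [with SeaLevel=3, CO2=2]  = 11
Uptake = Flux^2 + SeaLevel  [with Flux=11, SeaLevel=3]  = 124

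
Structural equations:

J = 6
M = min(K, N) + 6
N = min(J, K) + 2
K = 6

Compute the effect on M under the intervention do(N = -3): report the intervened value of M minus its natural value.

-9

The intervention breaks the incoming arrows to N: N = min(J, K) + 2 no longer applies, and N = -3.
M = min(K, N) + 6  [with K=6, N=-3]  = 3
Without intervention: N = min(J, K) + 2  [with J=6, K=6]  = 8; M = min(K, N) + 6  [with K=6, N=8]  = 12.
Change = 3 − 12 = -9.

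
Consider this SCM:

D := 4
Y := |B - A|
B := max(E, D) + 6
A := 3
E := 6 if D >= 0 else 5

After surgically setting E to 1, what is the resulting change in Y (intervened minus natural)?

-2

do(E=1) replaces the equation E := 6 if D >= 0 else 5 with the constant E = 1.
B = max(E, D) + 6  [with E=1, D=4]  = 10
Y = |B - A|  [with B=10, A=3]  = 7
Without intervention: E = 6 if D >= 0 else 5  [with D=4]  = 6; B = max(E, D) + 6  [with E=6, D=4]  = 12; Y = |B - A|  [with B=12, A=3]  = 9.
Change = 7 − 9 = -2.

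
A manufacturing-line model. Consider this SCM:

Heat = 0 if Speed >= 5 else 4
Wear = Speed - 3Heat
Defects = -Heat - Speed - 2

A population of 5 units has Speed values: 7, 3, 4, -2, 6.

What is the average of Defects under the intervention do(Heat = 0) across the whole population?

-5.6

Under do(Heat=0), Heat's equation is replaced by Heat=0 for every unit. Per-unit Defects: -9, -5, -6, 0, -8. Mean = -5.6.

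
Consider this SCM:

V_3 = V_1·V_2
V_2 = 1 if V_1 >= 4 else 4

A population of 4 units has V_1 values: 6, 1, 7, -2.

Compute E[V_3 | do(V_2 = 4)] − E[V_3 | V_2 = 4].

14

Every unit gets V_2=4 under the intervention. V_3 values become 24, 4, 28, -8; E[V_3|do(V_2=4)] = 12.
E[V_3|V_2=4] averages over only the 2 units with V_2=4 (V_1 = 1, -2): V_3 = 4, -8, mean -2.
Difference = 12 − (-2) = 14.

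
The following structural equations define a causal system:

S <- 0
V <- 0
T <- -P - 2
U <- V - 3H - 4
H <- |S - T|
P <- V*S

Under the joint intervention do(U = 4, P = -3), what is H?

Under do(U = 4, P = -3), each intervened variable's structural equation is replaced by its fixed value.
T = -P - 2  [with P=-3]  = 1
H = |S - T|  [with S=0, T=1]  = 1

1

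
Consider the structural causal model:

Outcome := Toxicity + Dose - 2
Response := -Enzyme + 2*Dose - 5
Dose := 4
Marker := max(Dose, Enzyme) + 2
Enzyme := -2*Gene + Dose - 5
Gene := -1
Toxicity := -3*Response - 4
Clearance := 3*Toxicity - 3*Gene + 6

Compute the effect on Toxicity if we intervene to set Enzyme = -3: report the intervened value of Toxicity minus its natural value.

-12

The intervention breaks the incoming arrows to Enzyme: Enzyme := -2*Gene + Dose - 5 no longer applies, and Enzyme = -3.
Response = -Enzyme + 2*Dose - 5  [with Enzyme=-3, Dose=4]  = 6
Toxicity = -3*Response - 4  [with Response=6]  = -22
Without intervention: Enzyme = -2*Gene + Dose - 5  [with Gene=-1, Dose=4]  = 1; Response = -Enzyme + 2*Dose - 5  [with Enzyme=1, Dose=4]  = 2; Toxicity = -3*Response - 4  [with Response=2]  = -10.
Change = -22 − (-10) = -12.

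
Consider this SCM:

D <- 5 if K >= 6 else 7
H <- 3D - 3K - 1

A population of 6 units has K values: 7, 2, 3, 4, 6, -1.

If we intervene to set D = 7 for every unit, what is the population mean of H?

Every unit gets D=7 under the intervention. H values become -1, 14, 11, 8, 2, 23; E[H|do(D=7)] = 9.5.

9.5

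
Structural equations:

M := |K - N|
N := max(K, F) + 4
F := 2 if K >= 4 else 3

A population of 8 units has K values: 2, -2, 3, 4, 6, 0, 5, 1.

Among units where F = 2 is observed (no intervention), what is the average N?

9

E[N|F=2] averages over only the 3 units with F=2 (K = 4, 6, 5): N = 8, 10, 9, mean 9.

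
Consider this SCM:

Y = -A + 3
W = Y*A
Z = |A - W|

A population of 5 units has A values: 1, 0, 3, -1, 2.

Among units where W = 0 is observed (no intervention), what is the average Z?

1.5

Conditioning on W=0 selects the 2 unit(s) with A ∈ {0, 3}. Their Z values: 0, 3. Mean = 1.5.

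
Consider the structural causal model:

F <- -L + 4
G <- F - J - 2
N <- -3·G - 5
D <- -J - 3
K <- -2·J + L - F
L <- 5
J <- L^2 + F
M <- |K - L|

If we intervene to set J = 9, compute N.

The intervention breaks the incoming arrows to J: J <- L^2 + F no longer applies, and J = 9.
F = -L + 4  [with L=5]  = -1
G = F - J - 2  [with F=-1, J=9]  = -12
N = -3·G - 5  [with G=-12]  = 31

31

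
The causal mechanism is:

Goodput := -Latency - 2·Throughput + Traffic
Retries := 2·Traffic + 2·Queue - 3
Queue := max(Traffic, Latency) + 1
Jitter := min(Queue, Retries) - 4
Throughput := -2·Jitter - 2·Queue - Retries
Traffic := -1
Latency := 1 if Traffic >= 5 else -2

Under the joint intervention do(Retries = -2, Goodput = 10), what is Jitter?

-6

Setting Retries = -2, Goodput = 10 by intervention discards those variables' equations.
Latency = 1 if Traffic >= 5 else -2  [with Traffic=-1]  = -2
Queue = max(Traffic, Latency) + 1  [with Traffic=-1, Latency=-2]  = 0
Jitter = min(Queue, Retries) - 4  [with Queue=0, Retries=-2]  = -6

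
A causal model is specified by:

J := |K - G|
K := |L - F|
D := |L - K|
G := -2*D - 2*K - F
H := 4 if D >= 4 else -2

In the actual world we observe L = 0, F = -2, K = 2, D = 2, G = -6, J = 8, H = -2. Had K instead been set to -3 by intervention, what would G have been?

2

do(K=-3) replaces the equation K := |L - F| with the constant K = -3.
D = |L - K|  [with L=0, K=-3]  = 3
G = -2*D - 2*K - F  [with D=3, K=-3, F=-2]  = 2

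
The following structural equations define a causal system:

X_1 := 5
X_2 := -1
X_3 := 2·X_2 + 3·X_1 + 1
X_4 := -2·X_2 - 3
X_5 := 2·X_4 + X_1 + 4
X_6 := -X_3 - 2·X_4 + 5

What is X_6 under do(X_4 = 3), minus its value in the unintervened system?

-8

Under do(X_4=3), the mechanism X_4 := -2·X_2 - 3 is discarded; X_4 is fixed at 3.
X_3 = 2·X_2 + 3·X_1 + 1  [with X_2=-1, X_1=5]  = 14
X_6 = -X_3 - 2·X_4 + 5  [with X_3=14, X_4=3]  = -15
Without intervention: X_3 = 2·X_2 + 3·X_1 + 1  [with X_2=-1, X_1=5]  = 14; X_4 = -2·X_2 - 3  [with X_2=-1]  = -1; X_6 = -X_3 - 2·X_4 + 5  [with X_3=14, X_4=-1]  = -7.
Change = -15 − (-7) = -8.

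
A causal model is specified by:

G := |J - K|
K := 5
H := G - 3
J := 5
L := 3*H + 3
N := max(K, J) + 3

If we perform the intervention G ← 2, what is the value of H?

The intervention breaks the incoming arrows to G: G := |J - K| no longer applies, and G = 2.
H = G - 3  [with G=2]  = -1

-1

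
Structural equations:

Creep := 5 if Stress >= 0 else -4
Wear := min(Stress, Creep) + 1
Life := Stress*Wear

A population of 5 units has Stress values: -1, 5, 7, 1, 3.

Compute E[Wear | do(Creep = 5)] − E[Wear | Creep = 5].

-0.9

Every unit gets Creep=5 under the intervention. Wear values become 0, 6, 6, 2, 4; E[Wear|do(Creep=5)] = 3.6.
Conditioning on Creep=5 selects the 4 unit(s) with Stress ∈ {5, 7, 1, 3}. Their Wear values: 6, 6, 2, 4. Mean = 4.5.
Difference = 3.6 − 4.5 = -0.9.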